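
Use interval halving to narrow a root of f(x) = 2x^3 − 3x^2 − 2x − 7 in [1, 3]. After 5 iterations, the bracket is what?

[2.4375, 2.5]

midpoint 2: f = -7 < 0 → [2, 3]
midpoint 2.5: f = 0.5 > 0 → [2, 2.5]
midpoint 2.25: f = -3.90625 < 0 → [2.25, 2.5]
midpoint 2.375: f = -1.8789 < 0 → [2.375, 2.5]
midpoint 2.4375: f = -0.7349 < 0 → [2.4375, 2.5]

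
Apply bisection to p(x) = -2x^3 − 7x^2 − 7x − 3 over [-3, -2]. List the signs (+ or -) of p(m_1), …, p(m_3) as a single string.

x = -2.5 gives p = 2, positive; keep [-2.5, -2]
x = -2.25 gives p = 0.09375, positive; keep [-2.25, -2]
x = -2.125 gives p = -0.542969, negative; keep [-2.25, -2.125]

++-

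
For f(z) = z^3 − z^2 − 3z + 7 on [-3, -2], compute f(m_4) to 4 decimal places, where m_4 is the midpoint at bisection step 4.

z = -2.5 gives f = -7.375, negative; keep [-2.5, -2]
z = -2.25 gives f = -2.703125, negative; keep [-2.25, -2]
z = -2.125 gives f = -0.736328, negative; keep [-2.125, -2]
z = -2.0625 gives f = 0.1599, positive; keep [-2.125, -2.0625]

0.1599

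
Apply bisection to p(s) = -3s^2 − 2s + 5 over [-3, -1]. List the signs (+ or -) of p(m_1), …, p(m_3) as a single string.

m = -2, p(m) = -3 (−); new bracket [-2, -1]
m = -1.5, p(m) = 1.25 (+); new bracket [-2, -1.5]
m = -1.75, p(m) = -0.6875 (−); new bracket [-1.75, -1.5]

-+-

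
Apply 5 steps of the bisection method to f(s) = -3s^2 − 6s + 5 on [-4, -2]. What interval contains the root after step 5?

[-2.6875, -2.625]

f(-3) = -4 < 0, so the root lies in [-3, -2]
f(-2.5) = 1.25 > 0, so the root lies in [-3, -2.5]
f(-2.75) = -1.1875 < 0, so the root lies in [-2.75, -2.5]
f(-2.625) = 0.0781 > 0, so the root lies in [-2.75, -2.625]
f(-2.6875) = -0.543 < 0, so the root lies in [-2.6875, -2.625]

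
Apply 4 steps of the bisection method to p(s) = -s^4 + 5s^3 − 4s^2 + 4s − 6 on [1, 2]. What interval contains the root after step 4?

[1.1875, 1.25]

m = 1.5, p(m) = 2.8125 (+); new bracket [1, 1.5]
m = 1.25, p(m) = 0.074219 (+); new bracket [1, 1.25]
m = 1.125, p(m) = -1.045166 (−); new bracket [1.125, 1.25]
m = 1.1875, p(m) = -0.5064 (−); new bracket [1.1875, 1.25]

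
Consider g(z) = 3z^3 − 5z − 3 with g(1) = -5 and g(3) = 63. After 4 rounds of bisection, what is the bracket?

[1.5, 1.625]

midpoint 2: g = 11 > 0 → [1, 2]
midpoint 1.5: g = -0.375 < 0 → [1.5, 2]
midpoint 1.75: g = 4.328125 > 0 → [1.5, 1.75]
midpoint 1.625: g = 1.748 > 0 → [1.5, 1.625]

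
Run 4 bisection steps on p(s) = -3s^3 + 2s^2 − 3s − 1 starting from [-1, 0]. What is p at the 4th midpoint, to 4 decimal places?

0.2244

m = -0.5, p(m) = 1.375 (+); new bracket [-0.5, 0]
m = -0.25, p(m) = -0.078125 (−); new bracket [-0.5, -0.25]
m = -0.375, p(m) = 0.564453 (+); new bracket [-0.375, -0.25]
m = -0.3125, p(m) = 0.2244 (+); new bracket [-0.3125, -0.25]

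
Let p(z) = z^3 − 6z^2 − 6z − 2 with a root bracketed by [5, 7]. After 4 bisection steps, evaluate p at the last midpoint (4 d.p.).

z = 6 gives p = -38, negative; keep [6, 7]
z = 6.5 gives p = -19.875, negative; keep [6.5, 7]
z = 6.75 gives p = -8.328125, negative; keep [6.75, 7]
z = 6.875 gives p = -1.8926, negative; keep [6.875, 7]

-1.8926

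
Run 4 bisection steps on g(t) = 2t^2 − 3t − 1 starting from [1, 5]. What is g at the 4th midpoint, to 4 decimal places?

-0.1250

midpoint 3: g = 8 > 0 → [1, 3]
midpoint 2: g = 1 > 0 → [1, 2]
midpoint 1.5: g = -1 < 0 → [1.5, 2]
midpoint 1.75: g = -0.125 < 0 → [1.75, 2]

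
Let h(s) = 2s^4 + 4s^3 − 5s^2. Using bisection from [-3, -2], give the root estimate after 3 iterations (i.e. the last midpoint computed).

m = -2.5, h(m) = -15.625 (−); new bracket [-3, -2.5]
m = -2.75, h(m) = -6.617188 (−); new bracket [-3, -2.75]
m = -2.875, h(m) = 0.258301 (+); new bracket [-2.875, -2.75]

-2.875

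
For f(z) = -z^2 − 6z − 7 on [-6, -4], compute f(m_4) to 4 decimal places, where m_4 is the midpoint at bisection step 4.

f(-5) = -2 < 0, so the root lies in [-5, -4]
f(-4.5) = -0.25 < 0, so the root lies in [-4.5, -4]
f(-4.25) = 0.4375 > 0, so the root lies in [-4.5, -4.25]
f(-4.375) = 0.1094 > 0, so the root lies in [-4.5, -4.375]

0.1094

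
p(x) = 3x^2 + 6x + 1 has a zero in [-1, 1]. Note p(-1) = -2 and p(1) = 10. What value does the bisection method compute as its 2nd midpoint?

m = 0, p(m) = 1 (+); new bracket [-1, 0]
m = -0.5, p(m) = -1.25 (−); new bracket [-0.5, 0]

-0.5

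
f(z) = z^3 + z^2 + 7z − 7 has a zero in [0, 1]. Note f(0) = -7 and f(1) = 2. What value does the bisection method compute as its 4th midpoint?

0.8125

z = 0.5 gives f = -3.125, negative; keep [0.5, 1]
z = 0.75 gives f = -0.765625, negative; keep [0.75, 1]
z = 0.875 gives f = 0.560547, positive; keep [0.75, 0.875]
z = 0.8125 gives f = -0.116, negative; keep [0.8125, 0.875]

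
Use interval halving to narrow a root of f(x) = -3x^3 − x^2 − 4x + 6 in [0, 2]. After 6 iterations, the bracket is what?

f(1) = -2 < 0, so the root lies in [0, 1]
f(0.5) = 3.375 > 0, so the root lies in [0.5, 1]
f(0.75) = 1.171875 > 0, so the root lies in [0.75, 1]
f(0.875) = -0.2754 < 0, so the root lies in [0.75, 0.875]
f(0.8125) = 0.4807 > 0, so the root lies in [0.8125, 0.875]
f(0.84375) = 0.1111 > 0, so the root lies in [0.84375, 0.875]

[0.84375, 0.875]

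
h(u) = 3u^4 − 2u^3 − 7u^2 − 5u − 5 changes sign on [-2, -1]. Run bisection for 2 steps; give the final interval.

h(-1.5) = 8.6875 > 0, so the root lies in [-1.5, -1]
h(-1.25) = 1.542969 > 0, so the root lies in [-1.25, -1]

[-1.25, -1]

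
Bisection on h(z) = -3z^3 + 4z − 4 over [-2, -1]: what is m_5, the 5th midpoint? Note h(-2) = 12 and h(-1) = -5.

-1.46875

h(-1.5) = 0.125 > 0, so the root lies in [-1.5, -1]
h(-1.25) = -3.140625 < 0, so the root lies in [-1.5, -1.25]
h(-1.375) = -1.701172 < 0, so the root lies in [-1.5, -1.375]
h(-1.4375) = -0.8386 < 0, so the root lies in [-1.5, -1.4375]
h(-1.46875) = -0.3697 < 0, so the root lies in [-1.5, -1.46875]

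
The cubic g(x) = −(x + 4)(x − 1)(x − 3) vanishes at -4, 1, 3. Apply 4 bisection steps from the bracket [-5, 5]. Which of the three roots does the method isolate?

g(0) = -12 < 0, so the root lies in [-5, 0]
g(-2.5) = -28.875 < 0, so the root lies in [-5, -2.5]
g(-3.75) = -8.015625 < 0, so the root lies in [-5, -3.75]
g(-4.375) = 14.8652 > 0, so the root lies in [-4.375, -3.75]

-4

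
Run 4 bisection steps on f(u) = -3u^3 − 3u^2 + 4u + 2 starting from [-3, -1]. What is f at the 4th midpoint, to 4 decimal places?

m = -2, f(m) = 6 (+); new bracket [-2, -1]
m = -1.5, f(m) = -0.625 (−); new bracket [-2, -1.5]
m = -1.75, f(m) = 1.890625 (+); new bracket [-1.75, -1.5]
m = -1.625, f(m) = 0.4512 (+); new bracket [-1.625, -1.5]

0.4512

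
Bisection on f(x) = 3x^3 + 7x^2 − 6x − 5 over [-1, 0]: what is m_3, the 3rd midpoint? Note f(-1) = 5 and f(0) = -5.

-0.625

midpoint -0.5: f = -0.625 < 0 → [-1, -0.5]
midpoint -0.75: f = 2.171875 > 0 → [-0.75, -0.5]
midpoint -0.625: f = 0.751953 > 0 → [-0.625, -0.5]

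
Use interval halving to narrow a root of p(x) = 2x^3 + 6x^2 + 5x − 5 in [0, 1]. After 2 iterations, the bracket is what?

[0.5, 0.75]

p(0.5) = -0.75 < 0, so the root lies in [0.5, 1]
p(0.75) = 2.96875 > 0, so the root lies in [0.5, 0.75]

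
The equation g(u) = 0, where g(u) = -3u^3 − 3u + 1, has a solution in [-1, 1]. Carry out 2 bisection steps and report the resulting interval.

[0, 0.5]

u = 0 gives g = 1, positive; keep [0, 1]
u = 0.5 gives g = -0.875, negative; keep [0, 0.5]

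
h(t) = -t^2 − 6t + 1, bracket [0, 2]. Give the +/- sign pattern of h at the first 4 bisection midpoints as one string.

midpoint 1: h = -6 < 0 → [0, 1]
midpoint 0.5: h = -2.25 < 0 → [0, 0.5]
midpoint 0.25: h = -0.5625 < 0 → [0, 0.25]
midpoint 0.125: h = 0.2344 > 0 → [0.125, 0.25]

---+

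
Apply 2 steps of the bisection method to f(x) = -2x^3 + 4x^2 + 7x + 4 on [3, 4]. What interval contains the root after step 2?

[3.25, 3.5]

m = 3.5, f(m) = -8.25 (−); new bracket [3, 3.5]
m = 3.25, f(m) = 0.34375 (+); new bracket [3.25, 3.5]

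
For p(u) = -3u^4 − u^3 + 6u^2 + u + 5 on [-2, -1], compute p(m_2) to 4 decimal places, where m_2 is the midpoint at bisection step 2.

-1.1523

m = -1.5, p(m) = 5.1875 (+); new bracket [-2, -1.5]
m = -1.75, p(m) = -1.152344 (−); new bracket [-1.75, -1.5]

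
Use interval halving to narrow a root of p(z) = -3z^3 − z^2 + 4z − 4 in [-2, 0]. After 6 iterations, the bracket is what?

m = -1, p(m) = -6 (−); new bracket [-2, -1]
m = -1.5, p(m) = -2.125 (−); new bracket [-2, -1.5]
m = -1.75, p(m) = 2.015625 (+); new bracket [-1.75, -1.5]
m = -1.625, p(m) = -0.2676 (−); new bracket [-1.75, -1.625]
m = -1.6875, p(m) = 0.8186 (+); new bracket [-1.6875, -1.625]
m = -1.65625, p(m) = 0.2619 (+); new bracket [-1.65625, -1.625]

[-1.65625, -1.625]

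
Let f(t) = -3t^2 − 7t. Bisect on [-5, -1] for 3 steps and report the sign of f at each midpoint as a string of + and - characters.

-+-

m = -3, f(m) = -6 (−); new bracket [-3, -1]
m = -2, f(m) = 2 (+); new bracket [-3, -2]
m = -2.5, f(m) = -1.25 (−); new bracket [-2.5, -2]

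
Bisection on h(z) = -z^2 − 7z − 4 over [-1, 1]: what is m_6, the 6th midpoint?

z = 0 gives h = -4, negative; keep [-1, 0]
z = -0.5 gives h = -0.75, negative; keep [-1, -0.5]
z = -0.75 gives h = 0.6875, positive; keep [-0.75, -0.5]
z = -0.625 gives h = -0.0156, negative; keep [-0.75, -0.625]
z = -0.6875 gives h = 0.3398, positive; keep [-0.6875, -0.625]
z = -0.65625 gives h = 0.1631, positive; keep [-0.65625, -0.625]

-0.65625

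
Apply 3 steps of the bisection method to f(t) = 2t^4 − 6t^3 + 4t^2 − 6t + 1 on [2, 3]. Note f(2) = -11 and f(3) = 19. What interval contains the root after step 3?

t = 2.5 gives f = -4.625, negative; keep [2.5, 3]
t = 2.75 gives f = 4.351562, positive; keep [2.5, 2.75]
t = 2.625 gives f = -0.753418, negative; keep [2.625, 2.75]

[2.625, 2.75]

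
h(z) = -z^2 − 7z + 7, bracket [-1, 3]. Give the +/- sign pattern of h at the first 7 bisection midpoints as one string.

-++++--

m = 1, h(m) = -1 (−); new bracket [-1, 1]
m = 0, h(m) = 7 (+); new bracket [0, 1]
m = 0.5, h(m) = 3.25 (+); new bracket [0.5, 1]
m = 0.75, h(m) = 1.1875 (+); new bracket [0.75, 1]
m = 0.875, h(m) = 0.1094 (+); new bracket [0.875, 1]
m = 0.9375, h(m) = -0.4414 (−); new bracket [0.875, 0.9375]
m = 0.90625, h(m) = -0.165 (−); new bracket [0.875, 0.90625]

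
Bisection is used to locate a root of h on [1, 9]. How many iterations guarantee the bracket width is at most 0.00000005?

28

Width after n steps is 8/2^n. Need 2^n ≥ 8/0.00000005 = 160000000.
2^27 = 134217728 < 160000000 ≤ 2^28 = 268435456, so n = 28.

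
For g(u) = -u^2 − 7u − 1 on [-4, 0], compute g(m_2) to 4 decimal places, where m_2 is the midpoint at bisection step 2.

u = -2 gives g = 9, positive; keep [-2, 0]
u = -1 gives g = 5, positive; keep [-1, 0]

5.0000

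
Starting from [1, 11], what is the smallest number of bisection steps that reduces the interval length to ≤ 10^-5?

20

Width after n steps is 10/2^n. Need 2^n ≥ 10/10^-5 = 1000000.
2^19 = 524288 < 1000000 ≤ 2^20 = 1048576, so n = 20.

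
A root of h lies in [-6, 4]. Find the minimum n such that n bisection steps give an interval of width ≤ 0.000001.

Width after n steps is 10/2^n. Need 2^n ≥ 10/0.000001 = 10000000.
2^23 = 8388608 < 10000000 ≤ 2^24 = 16777216, so n = 24.

24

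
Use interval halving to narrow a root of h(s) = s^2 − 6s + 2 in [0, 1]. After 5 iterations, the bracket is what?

[0.34375, 0.375]

midpoint 0.5: h = -0.75 < 0 → [0, 0.5]
midpoint 0.25: h = 0.5625 > 0 → [0.25, 0.5]
midpoint 0.375: h = -0.109375 < 0 → [0.25, 0.375]
midpoint 0.3125: h = 0.2227 > 0 → [0.3125, 0.375]
midpoint 0.34375: h = 0.0557 > 0 → [0.34375, 0.375]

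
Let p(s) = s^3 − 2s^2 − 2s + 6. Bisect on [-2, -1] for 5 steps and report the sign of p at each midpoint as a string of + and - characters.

+--++

m = -1.5, p(m) = 1.125 (+); new bracket [-2, -1.5]
m = -1.75, p(m) = -1.984375 (−); new bracket [-1.75, -1.5]
m = -1.625, p(m) = -0.322266 (−); new bracket [-1.625, -1.5]
m = -1.5625, p(m) = 0.4275 (+); new bracket [-1.625, -1.5625]
m = -1.59375, p(m) = 0.0592 (+); new bracket [-1.625, -1.59375]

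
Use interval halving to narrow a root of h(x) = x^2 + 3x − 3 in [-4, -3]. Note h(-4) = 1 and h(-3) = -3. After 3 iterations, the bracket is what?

h(-3.5) = -1.25 < 0, so the root lies in [-4, -3.5]
h(-3.75) = -0.1875 < 0, so the root lies in [-4, -3.75]
h(-3.875) = 0.390625 > 0, so the root lies in [-3.875, -3.75]

[-3.875, -3.75]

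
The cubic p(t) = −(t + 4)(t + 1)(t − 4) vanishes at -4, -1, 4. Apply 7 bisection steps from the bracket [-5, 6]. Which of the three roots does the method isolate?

4

m = 0.5, p(m) = 23.625 (+); new bracket [0.5, 6]
m = 3.25, p(m) = 23.109375 (+); new bracket [3.25, 6]
m = 4.625, p(m) = -30.322266 (−); new bracket [3.25, 4.625]
m = 3.9375, p(m) = 2.4495 (+); new bracket [3.9375, 4.625]
m = 4.28125, p(m) = -12.3006 (−); new bracket [3.9375, 4.28125]
m = 4.109375, p(m) = -4.5318 (−); new bracket [3.9375, 4.109375]
m = 4.0234375, p(m) = -0.9447 (−); new bracket [3.9375, 4.0234375]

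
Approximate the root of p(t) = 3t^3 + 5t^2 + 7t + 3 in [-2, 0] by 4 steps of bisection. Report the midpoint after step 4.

p(-1) = -2 < 0, so the root lies in [-1, 0]
p(-0.5) = 0.375 > 0, so the root lies in [-1, -0.5]
p(-0.75) = -0.703125 < 0, so the root lies in [-0.75, -0.5]
p(-0.625) = -0.1543 < 0, so the root lies in [-0.625, -0.5]

-0.625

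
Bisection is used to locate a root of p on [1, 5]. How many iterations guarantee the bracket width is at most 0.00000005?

Width after n steps is 4/2^n. Need 2^n ≥ 4/0.00000005 = 80000000.
2^26 = 67108864 < 80000000 ≤ 2^27 = 134217728, so n = 27.

27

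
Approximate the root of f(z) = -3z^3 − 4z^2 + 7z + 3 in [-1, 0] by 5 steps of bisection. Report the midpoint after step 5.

-0.34375

z = -0.5 gives f = -1.125, negative; keep [-0.5, 0]
z = -0.25 gives f = 1.046875, positive; keep [-0.5, -0.25]
z = -0.375 gives f = -0.029297, negative; keep [-0.375, -0.25]
z = -0.3125 gives f = 0.5134, positive; keep [-0.375, -0.3125]
z = -0.34375 gives f = 0.243, positive; keep [-0.375, -0.34375]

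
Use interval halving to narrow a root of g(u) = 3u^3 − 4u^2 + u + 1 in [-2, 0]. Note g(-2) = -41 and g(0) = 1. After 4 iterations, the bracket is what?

u = -1 gives g = -7, negative; keep [-1, 0]
u = -0.5 gives g = -0.875, negative; keep [-0.5, 0]
u = -0.25 gives g = 0.453125, positive; keep [-0.5, -0.25]
u = -0.375 gives g = -0.0957, negative; keep [-0.375, -0.25]

[-0.375, -0.25]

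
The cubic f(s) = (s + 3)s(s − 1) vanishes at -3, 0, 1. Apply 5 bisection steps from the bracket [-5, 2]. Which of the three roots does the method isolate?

f(-1.5) = 5.625 > 0, so the root lies in [-5, -1.5]
f(-3.25) = -3.453125 < 0, so the root lies in [-3.25, -1.5]
f(-2.375) = 5.009766 > 0, so the root lies in [-3.25, -2.375]
f(-2.8125) = 2.0105 > 0, so the root lies in [-3.25, -2.8125]
f(-3.03125) = -0.3819 < 0, so the root lies in [-3.03125, -2.8125]

-3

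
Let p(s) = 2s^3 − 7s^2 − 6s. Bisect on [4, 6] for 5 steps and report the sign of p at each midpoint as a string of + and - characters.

p(5) = 45 > 0, so the root lies in [4, 5]
p(4.5) = 13.5 > 0, so the root lies in [4, 4.5]
p(4.25) = 1.59375 > 0, so the root lies in [4, 4.25]
p(4.125) = -3.4805 < 0, so the root lies in [4.125, 4.25]
p(4.1875) = -1.0142 < 0, so the root lies in [4.1875, 4.25]

+++--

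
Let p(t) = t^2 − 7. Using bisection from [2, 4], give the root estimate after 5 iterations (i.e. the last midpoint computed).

2.6875

p(3) = 2 > 0, so the root lies in [2, 3]
p(2.5) = -0.75 < 0, so the root lies in [2.5, 3]
p(2.75) = 0.5625 > 0, so the root lies in [2.5, 2.75]
p(2.625) = -0.1094 < 0, so the root lies in [2.625, 2.75]
p(2.6875) = 0.2227 > 0, so the root lies in [2.625, 2.6875]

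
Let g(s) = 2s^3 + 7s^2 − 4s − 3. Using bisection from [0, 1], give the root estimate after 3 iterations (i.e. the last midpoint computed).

0.875

m = 0.5, g(m) = -3 (−); new bracket [0.5, 1]
m = 0.75, g(m) = -1.21875 (−); new bracket [0.75, 1]
m = 0.875, g(m) = 0.199219 (+); new bracket [0.75, 0.875]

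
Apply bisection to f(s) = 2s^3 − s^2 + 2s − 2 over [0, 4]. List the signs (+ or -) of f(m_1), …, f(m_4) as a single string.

f(2) = 14 > 0, so the root lies in [0, 2]
f(1) = 1 > 0, so the root lies in [0, 1]
f(0.5) = -1 < 0, so the root lies in [0.5, 1]
f(0.75) = -0.2188 < 0, so the root lies in [0.75, 1]

++--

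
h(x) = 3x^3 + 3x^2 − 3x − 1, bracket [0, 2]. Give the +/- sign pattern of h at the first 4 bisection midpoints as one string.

+--+

midpoint 1: h = 2 > 0 → [0, 1]
midpoint 0.5: h = -1.375 < 0 → [0.5, 1]
midpoint 0.75: h = -0.296875 < 0 → [0.75, 1]
midpoint 0.875: h = 0.6816 > 0 → [0.75, 0.875]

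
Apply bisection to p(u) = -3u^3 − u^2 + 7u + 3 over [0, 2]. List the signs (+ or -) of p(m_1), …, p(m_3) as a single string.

m = 1, p(m) = 6 (+); new bracket [1, 2]
m = 1.5, p(m) = 1.125 (+); new bracket [1.5, 2]
m = 1.75, p(m) = -3.890625 (−); new bracket [1.5, 1.75]

++-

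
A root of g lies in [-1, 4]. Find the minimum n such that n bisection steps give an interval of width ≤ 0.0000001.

26

Width after n steps is 5/2^n. Need 2^n ≥ 5/0.0000001 = 50000000.
2^25 = 33554432 < 50000000 ≤ 2^26 = 67108864, so n = 26.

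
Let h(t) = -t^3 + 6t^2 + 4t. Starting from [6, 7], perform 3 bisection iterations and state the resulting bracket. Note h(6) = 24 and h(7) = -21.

m = 6.5, h(m) = 4.875 (+); new bracket [6.5, 7]
m = 6.75, h(m) = -7.171875 (−); new bracket [6.5, 6.75]
m = 6.625, h(m) = -0.931641 (−); new bracket [6.5, 6.625]

[6.5, 6.625]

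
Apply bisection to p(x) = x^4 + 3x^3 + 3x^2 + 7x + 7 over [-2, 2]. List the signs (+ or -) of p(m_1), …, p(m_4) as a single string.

x = 0 gives p = 7, positive; keep [-2, 0]
x = -1 gives p = 1, positive; keep [-2, -1]
x = -1.5 gives p = -1.8125, negative; keep [-1.5, -1]
x = -1.25 gives p = -0.4805, negative; keep [-1.25, -1]

++--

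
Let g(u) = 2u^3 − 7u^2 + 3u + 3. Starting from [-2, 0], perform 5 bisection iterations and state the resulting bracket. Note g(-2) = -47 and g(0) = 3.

g(-1) = -9 < 0, so the root lies in [-1, 0]
g(-0.5) = -0.5 < 0, so the root lies in [-0.5, 0]
g(-0.25) = 1.78125 > 0, so the root lies in [-0.5, -0.25]
g(-0.375) = 0.7852 > 0, so the root lies in [-0.5, -0.375]
g(-0.4375) = 0.1802 > 0, so the root lies in [-0.5, -0.4375]

[-0.5, -0.4375]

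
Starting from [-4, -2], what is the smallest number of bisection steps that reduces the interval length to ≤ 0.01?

8

Width after n steps is 2/2^n. Need 2^n ≥ 2/0.01 = 200.
2^7 = 128 < 200 ≤ 2^8 = 256, so n = 8.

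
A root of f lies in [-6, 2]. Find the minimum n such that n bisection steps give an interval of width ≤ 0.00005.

18

Width after n steps is 8/2^n. Need 2^n ≥ 8/0.00005 = 160000.
2^17 = 131072 < 160000 ≤ 2^18 = 262144, so n = 18.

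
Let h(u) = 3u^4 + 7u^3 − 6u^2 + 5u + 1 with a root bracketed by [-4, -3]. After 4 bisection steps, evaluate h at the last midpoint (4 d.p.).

u = -3.5 gives h = 60.0625, positive; keep [-3.5, -3]
u = -3.25 gives h = 15.777344, positive; keep [-3.25, -3]
u = -3.125 gives h = -0.739502, negative; keep [-3.25, -3.125]
u = -3.1875 gives h = 7.0894, positive; keep [-3.1875, -3.125]

7.0894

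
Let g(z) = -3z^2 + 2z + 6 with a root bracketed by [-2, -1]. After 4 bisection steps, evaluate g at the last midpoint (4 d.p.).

g(-1.5) = -3.75 < 0, so the root lies in [-1.5, -1]
g(-1.25) = -1.1875 < 0, so the root lies in [-1.25, -1]
g(-1.125) = -0.046875 < 0, so the root lies in [-1.125, -1]
g(-1.0625) = 0.4883 > 0, so the root lies in [-1.125, -1.0625]

0.4883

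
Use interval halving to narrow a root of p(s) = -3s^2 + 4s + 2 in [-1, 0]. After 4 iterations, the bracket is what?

[-0.4375, -0.375]

s = -0.5 gives p = -0.75, negative; keep [-0.5, 0]
s = -0.25 gives p = 0.8125, positive; keep [-0.5, -0.25]
s = -0.375 gives p = 0.078125, positive; keep [-0.5, -0.375]
s = -0.4375 gives p = -0.3242, negative; keep [-0.4375, -0.375]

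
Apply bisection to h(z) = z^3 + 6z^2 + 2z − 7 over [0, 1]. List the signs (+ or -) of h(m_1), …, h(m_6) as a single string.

--+---

z = 0.5 gives h = -4.375, negative; keep [0.5, 1]
z = 0.75 gives h = -1.703125, negative; keep [0.75, 1]
z = 0.875 gives h = 0.013672, positive; keep [0.75, 0.875]
z = 0.8125 gives h = -0.8777, negative; keep [0.8125, 0.875]
z = 0.84375 gives h = -0.4403, negative; keep [0.84375, 0.875]
z = 0.859375 gives h = -0.2154, negative; keep [0.859375, 0.875]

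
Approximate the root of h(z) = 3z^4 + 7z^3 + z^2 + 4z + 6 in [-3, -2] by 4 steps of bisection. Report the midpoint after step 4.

h(-2.5) = 10.0625 > 0, so the root lies in [-2.5, -2]
h(-2.25) = -0.785156 < 0, so the root lies in [-2.5, -2.25]
h(-2.375) = 3.815186 > 0, so the root lies in [-2.375, -2.25]
h(-2.3125) = 1.3248 > 0, so the root lies in [-2.3125, -2.25]

-2.3125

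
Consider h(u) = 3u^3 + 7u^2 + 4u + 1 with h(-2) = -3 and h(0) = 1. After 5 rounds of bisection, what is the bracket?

m = -1, h(m) = 1 (+); new bracket [-2, -1]
m = -1.5, h(m) = 0.625 (+); new bracket [-2, -1.5]
m = -1.75, h(m) = -0.640625 (−); new bracket [-1.75, -1.5]
m = -1.625, h(m) = 0.1113 (+); new bracket [-1.75, -1.625]
m = -1.6875, h(m) = -0.2327 (−); new bracket [-1.6875, -1.625]

[-1.6875, -1.625]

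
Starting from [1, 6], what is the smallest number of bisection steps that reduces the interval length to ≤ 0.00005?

17

Width after n steps is 5/2^n. Need 2^n ≥ 5/0.00005 = 100000.
2^16 = 65536 < 100000 ≤ 2^17 = 131072, so n = 17.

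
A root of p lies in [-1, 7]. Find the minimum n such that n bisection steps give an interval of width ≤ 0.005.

Width after n steps is 8/2^n. Need 2^n ≥ 8/0.005 = 1600.
2^10 = 1024 < 1600 ≤ 2^11 = 2048, so n = 11.

11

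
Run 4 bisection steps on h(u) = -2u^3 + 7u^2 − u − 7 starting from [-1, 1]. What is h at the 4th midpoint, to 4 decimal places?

u = 0 gives h = -7, negative; keep [-1, 0]
u = -0.5 gives h = -4.5, negative; keep [-1, -0.5]
u = -0.75 gives h = -1.46875, negative; keep [-1, -0.75]
u = -0.875 gives h = 0.5742, positive; keep [-0.875, -0.75]

0.5742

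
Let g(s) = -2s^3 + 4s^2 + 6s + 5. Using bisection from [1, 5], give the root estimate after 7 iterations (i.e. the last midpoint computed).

3.15625

m = 3, g(m) = 5 (+); new bracket [3, 5]
m = 4, g(m) = -35 (−); new bracket [3, 4]
m = 3.5, g(m) = -10.75 (−); new bracket [3, 3.5]
m = 3.25, g(m) = -1.9062 (−); new bracket [3, 3.25]
m = 3.125, g(m) = 1.7773 (+); new bracket [3.125, 3.25]
m = 3.1875, g(m) = -0.0054 (−); new bracket [3.125, 3.1875]
m = 3.15625, g(m) = 0.9006 (+); new bracket [3.15625, 3.1875]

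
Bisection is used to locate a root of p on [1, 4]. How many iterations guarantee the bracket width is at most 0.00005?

Width after n steps is 3/2^n. Need 2^n ≥ 3/0.00005 = 60000.
2^15 = 32768 < 60000 ≤ 2^16 = 65536, so n = 16.

16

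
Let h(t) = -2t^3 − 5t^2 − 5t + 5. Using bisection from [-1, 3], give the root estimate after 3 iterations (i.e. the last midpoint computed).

0.5

m = 1, h(m) = -7 (−); new bracket [-1, 1]
m = 0, h(m) = 5 (+); new bracket [0, 1]
m = 0.5, h(m) = 1 (+); new bracket [0.5, 1]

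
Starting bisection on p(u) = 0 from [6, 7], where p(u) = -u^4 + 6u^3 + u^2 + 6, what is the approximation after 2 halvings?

p(6.5) = -89.0625 < 0, so the root lies in [6, 6.5]
p(6.25) = -15.972656 < 0, so the root lies in [6, 6.25]

6.25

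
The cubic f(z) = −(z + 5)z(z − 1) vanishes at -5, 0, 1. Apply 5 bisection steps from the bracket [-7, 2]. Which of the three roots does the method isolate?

-5

f(-2.5) = -21.875 < 0, so the root lies in [-7, -2.5]
f(-4.75) = -6.828125 < 0, so the root lies in [-7, -4.75]
f(-5.875) = 35.341797 > 0, so the root lies in [-5.875, -4.75]
f(-5.3125) = 10.4797 > 0, so the root lies in [-5.3125, -4.75]
f(-5.03125) = 0.9483 > 0, so the root lies in [-5.03125, -4.75]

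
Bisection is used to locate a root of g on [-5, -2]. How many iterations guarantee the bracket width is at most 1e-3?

Width after n steps is 3/2^n. Need 2^n ≥ 3/1e-3 = 3000.
2^11 = 2048 < 3000 ≤ 2^12 = 4096, so n = 12.

12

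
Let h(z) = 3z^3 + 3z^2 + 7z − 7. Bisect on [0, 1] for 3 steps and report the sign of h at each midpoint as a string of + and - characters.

-+-

z = 0.5 gives h = -2.375, negative; keep [0.5, 1]
z = 0.75 gives h = 1.203125, positive; keep [0.5, 0.75]
z = 0.625 gives h = -0.720703, negative; keep [0.625, 0.75]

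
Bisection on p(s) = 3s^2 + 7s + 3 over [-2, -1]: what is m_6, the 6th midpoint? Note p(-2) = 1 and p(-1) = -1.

midpoint -1.5: p = -0.75 < 0 → [-2, -1.5]
midpoint -1.75: p = -0.0625 < 0 → [-2, -1.75]
midpoint -1.875: p = 0.421875 > 0 → [-1.875, -1.75]
midpoint -1.8125: p = 0.168 > 0 → [-1.8125, -1.75]
midpoint -1.78125: p = 0.0498 > 0 → [-1.78125, -1.75]
midpoint -1.765625: p = -0.0071 < 0 → [-1.78125, -1.765625]

-1.765625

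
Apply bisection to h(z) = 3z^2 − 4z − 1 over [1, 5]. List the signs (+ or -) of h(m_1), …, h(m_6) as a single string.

z = 3 gives h = 14, positive; keep [1, 3]
z = 2 gives h = 3, positive; keep [1, 2]
z = 1.5 gives h = -0.25, negative; keep [1.5, 2]
z = 1.75 gives h = 1.1875, positive; keep [1.5, 1.75]
z = 1.625 gives h = 0.4219, positive; keep [1.5, 1.625]
z = 1.5625 gives h = 0.0742, positive; keep [1.5, 1.5625]

++-+++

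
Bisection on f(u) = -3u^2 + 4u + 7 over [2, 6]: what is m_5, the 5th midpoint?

2.375

m = 4, f(m) = -25 (−); new bracket [2, 4]
m = 3, f(m) = -8 (−); new bracket [2, 3]
m = 2.5, f(m) = -1.75 (−); new bracket [2, 2.5]
m = 2.25, f(m) = 0.8125 (+); new bracket [2.25, 2.5]
m = 2.375, f(m) = -0.4219 (−); new bracket [2.25, 2.375]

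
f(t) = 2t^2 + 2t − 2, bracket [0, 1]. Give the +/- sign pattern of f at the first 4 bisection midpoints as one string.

m = 0.5, f(m) = -0.5 (−); new bracket [0.5, 1]
m = 0.75, f(m) = 0.625 (+); new bracket [0.5, 0.75]
m = 0.625, f(m) = 0.03125 (+); new bracket [0.5, 0.625]
m = 0.5625, f(m) = -0.2422 (−); new bracket [0.5625, 0.625]

-++-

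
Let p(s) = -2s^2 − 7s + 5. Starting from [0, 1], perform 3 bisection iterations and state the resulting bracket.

[0.5, 0.625]

p(0.5) = 1 > 0, so the root lies in [0.5, 1]
p(0.75) = -1.375 < 0, so the root lies in [0.5, 0.75]
p(0.625) = -0.15625 < 0, so the root lies in [0.5, 0.625]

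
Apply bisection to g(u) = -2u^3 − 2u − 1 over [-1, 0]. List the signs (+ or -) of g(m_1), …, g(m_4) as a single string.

u = -0.5 gives g = 0.25, positive; keep [-0.5, 0]
u = -0.25 gives g = -0.46875, negative; keep [-0.5, -0.25]
u = -0.375 gives g = -0.144531, negative; keep [-0.5, -0.375]
u = -0.4375 gives g = 0.0425, positive; keep [-0.4375, -0.375]

+--+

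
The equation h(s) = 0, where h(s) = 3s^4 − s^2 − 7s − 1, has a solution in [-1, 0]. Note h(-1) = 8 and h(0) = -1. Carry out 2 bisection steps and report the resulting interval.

m = -0.5, h(m) = 2.4375 (+); new bracket [-0.5, 0]
m = -0.25, h(m) = 0.699219 (+); new bracket [-0.25, 0]

[-0.25, 0]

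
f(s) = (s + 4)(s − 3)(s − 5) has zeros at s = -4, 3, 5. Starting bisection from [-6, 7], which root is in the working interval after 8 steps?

-4

m = 0.5, f(m) = 50.625 (+); new bracket [-6, 0.5]
m = -2.75, f(m) = 55.703125 (+); new bracket [-6, -2.75]
m = -4.375, f(m) = -25.927734 (−); new bracket [-4.375, -2.75]
m = -3.5625, f(m) = 24.5837 (+); new bracket [-4.375, -3.5625]
m = -3.96875, f(m) = 1.9532 (+); new bracket [-4.375, -3.96875]
m = -4.171875, f(m) = -11.3059 (−); new bracket [-4.171875, -3.96875]
m = -4.0703125, f(m) = -4.5091 (−); new bracket [-4.0703125, -3.96875]
m = -4.01953125, f(m) = -1.2366 (−); new bracket [-4.01953125, -3.96875]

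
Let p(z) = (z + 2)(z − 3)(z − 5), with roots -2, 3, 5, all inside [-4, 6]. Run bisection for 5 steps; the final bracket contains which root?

midpoint 1: p = 24 > 0 → [-4, 1]
midpoint -1.5: p = 14.625 > 0 → [-4, -1.5]
midpoint -2.75: p = -33.421875 < 0 → [-2.75, -1.5]
midpoint -2.125: p = -4.5645 < 0 → [-2.125, -1.5]
midpoint -1.8125: p = 6.1472 > 0 → [-2.125, -1.8125]

-2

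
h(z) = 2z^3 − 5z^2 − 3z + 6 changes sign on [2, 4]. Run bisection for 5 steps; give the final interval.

m = 3, h(m) = 6 (+); new bracket [2, 3]
m = 2.5, h(m) = -1.5 (−); new bracket [2.5, 3]
m = 2.75, h(m) = 1.53125 (+); new bracket [2.5, 2.75]
m = 2.625, h(m) = -0.1523 (−); new bracket [2.625, 2.75]
m = 2.6875, h(m) = 0.646 (+); new bracket [2.625, 2.6875]

[2.625, 2.6875]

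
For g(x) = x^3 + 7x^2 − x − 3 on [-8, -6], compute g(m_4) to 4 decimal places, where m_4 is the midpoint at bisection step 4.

g(-7) = 4 > 0, so the root lies in [-8, -7]
g(-7.5) = -23.625 < 0, so the root lies in [-7.5, -7]
g(-7.25) = -8.890625 < 0, so the root lies in [-7.25, -7]
g(-7.125) = -2.2207 < 0, so the root lies in [-7.125, -7]

-2.2207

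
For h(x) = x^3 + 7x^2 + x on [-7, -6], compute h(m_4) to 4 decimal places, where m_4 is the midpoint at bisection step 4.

1.8894

midpoint -6.5: h = 14.625 > 0 → [-7, -6.5]
midpoint -6.75: h = 4.640625 > 0 → [-7, -6.75]
midpoint -6.875: h = -0.966797 < 0 → [-6.875, -6.75]
midpoint -6.8125: h = 1.8894 > 0 → [-6.875, -6.8125]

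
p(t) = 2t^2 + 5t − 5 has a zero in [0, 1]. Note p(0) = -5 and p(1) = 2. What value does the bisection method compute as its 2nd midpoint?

0.75

midpoint 0.5: p = -2 < 0 → [0.5, 1]
midpoint 0.75: p = -0.125 < 0 → [0.75, 1]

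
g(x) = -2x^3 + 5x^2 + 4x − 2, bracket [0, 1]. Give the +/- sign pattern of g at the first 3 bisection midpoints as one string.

+-+

midpoint 0.5: g = 1 > 0 → [0, 0.5]
midpoint 0.25: g = -0.71875 < 0 → [0.25, 0.5]
midpoint 0.375: g = 0.097656 > 0 → [0.25, 0.375]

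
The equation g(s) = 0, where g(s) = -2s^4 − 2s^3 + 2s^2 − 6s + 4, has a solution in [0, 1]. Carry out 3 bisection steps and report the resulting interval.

[0.625, 0.75]

midpoint 0.5: g = 1.125 > 0 → [0.5, 1]
midpoint 0.75: g = -0.851562 < 0 → [0.5, 0.75]
midpoint 0.625: g = 0.237793 > 0 → [0.625, 0.75]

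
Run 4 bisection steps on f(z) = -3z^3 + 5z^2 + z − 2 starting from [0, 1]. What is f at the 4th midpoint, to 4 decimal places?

0.0759

f(0.5) = -0.625 < 0, so the root lies in [0.5, 1]
f(0.75) = 0.296875 > 0, so the root lies in [0.5, 0.75]
f(0.625) = -0.154297 < 0, so the root lies in [0.625, 0.75]
f(0.6875) = 0.0759 > 0, so the root lies in [0.625, 0.6875]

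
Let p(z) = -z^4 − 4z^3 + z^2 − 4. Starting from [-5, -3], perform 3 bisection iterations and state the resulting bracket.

[-4.25, -4]

z = -4 gives p = 12, positive; keep [-5, -4]
z = -4.5 gives p = -29.3125, negative; keep [-4.5, -4]
z = -4.25 gives p = -5.128906, negative; keep [-4.25, -4]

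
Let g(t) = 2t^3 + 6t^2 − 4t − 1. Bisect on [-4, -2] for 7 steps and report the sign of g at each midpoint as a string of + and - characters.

g(-3) = 11 > 0, so the root lies in [-4, -3]
g(-3.5) = 0.75 > 0, so the root lies in [-4, -3.5]
g(-3.75) = -7.09375 < 0, so the root lies in [-3.75, -3.5]
g(-3.625) = -2.9258 < 0, so the root lies in [-3.625, -3.5]
g(-3.5625) = -1.0278 < 0, so the root lies in [-3.5625, -3.5]
g(-3.53125) = -0.1241 < 0, so the root lies in [-3.53125, -3.5]
g(-3.515625) = 0.3166 > 0, so the root lies in [-3.53125, -3.515625]

++----+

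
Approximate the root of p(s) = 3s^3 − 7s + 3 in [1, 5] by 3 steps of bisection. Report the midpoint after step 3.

p(3) = 63 > 0, so the root lies in [1, 3]
p(2) = 13 > 0, so the root lies in [1, 2]
p(1.5) = 2.625 > 0, so the root lies in [1, 1.5]

1.5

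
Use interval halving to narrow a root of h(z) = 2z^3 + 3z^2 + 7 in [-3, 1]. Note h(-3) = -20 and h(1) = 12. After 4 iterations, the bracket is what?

[-2.25, -2]

h(-1) = 8 > 0, so the root lies in [-3, -1]
h(-2) = 3 > 0, so the root lies in [-3, -2]
h(-2.5) = -5.5 < 0, so the root lies in [-2.5, -2]
h(-2.25) = -0.5938 < 0, so the root lies in [-2.25, -2]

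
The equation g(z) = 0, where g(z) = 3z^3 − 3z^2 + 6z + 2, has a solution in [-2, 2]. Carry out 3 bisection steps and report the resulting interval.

[-0.5, 0]

midpoint 0: g = 2 > 0 → [-2, 0]
midpoint -1: g = -10 < 0 → [-1, 0]
midpoint -0.5: g = -2.125 < 0 → [-0.5, 0]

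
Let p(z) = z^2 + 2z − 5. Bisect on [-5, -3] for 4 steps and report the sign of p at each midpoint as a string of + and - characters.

midpoint -4: p = 3 > 0 → [-4, -3]
midpoint -3.5: p = 0.25 > 0 → [-3.5, -3]
midpoint -3.25: p = -0.9375 < 0 → [-3.5, -3.25]
midpoint -3.375: p = -0.3594 < 0 → [-3.5, -3.375]

++--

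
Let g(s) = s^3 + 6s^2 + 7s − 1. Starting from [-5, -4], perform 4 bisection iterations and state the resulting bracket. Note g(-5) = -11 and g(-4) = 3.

midpoint -4.5: g = -2.125 < 0 → [-4.5, -4]
midpoint -4.25: g = 0.859375 > 0 → [-4.5, -4.25]
midpoint -4.375: g = -0.521484 < 0 → [-4.375, -4.25]
midpoint -4.3125: g = 0.196 > 0 → [-4.375, -4.3125]

[-4.375, -4.3125]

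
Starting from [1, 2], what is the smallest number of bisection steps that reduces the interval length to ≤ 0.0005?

Width after n steps is 1/2^n. Need 2^n ≥ 1/0.0005 = 2000.
2^10 = 1024 < 2000 ≤ 2^11 = 2048, so n = 11.

11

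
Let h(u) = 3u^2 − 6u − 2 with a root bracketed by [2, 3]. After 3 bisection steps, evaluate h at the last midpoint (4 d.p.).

midpoint 2.5: h = 1.75 > 0 → [2, 2.5]
midpoint 2.25: h = -0.3125 < 0 → [2.25, 2.5]
midpoint 2.375: h = 0.671875 > 0 → [2.25, 2.375]

0.6719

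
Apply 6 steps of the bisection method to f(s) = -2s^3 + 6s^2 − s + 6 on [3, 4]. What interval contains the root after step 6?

f(3.5) = -9.75 < 0, so the root lies in [3, 3.5]
f(3.25) = -2.53125 < 0, so the root lies in [3, 3.25]
f(3.125) = 0.433594 > 0, so the root lies in [3.125, 3.25]
f(3.1875) = -0.9976 < 0, so the root lies in [3.125, 3.1875]
f(3.15625) = -0.2693 < 0, so the root lies in [3.125, 3.15625]
f(3.140625) = 0.0853 > 0, so the root lies in [3.140625, 3.15625]

[3.140625, 3.15625]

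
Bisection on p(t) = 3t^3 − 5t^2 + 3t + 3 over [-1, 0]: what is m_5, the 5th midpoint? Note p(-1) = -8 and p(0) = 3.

-0.46875

p(-0.5) = -0.125 < 0, so the root lies in [-0.5, 0]
p(-0.25) = 1.890625 > 0, so the root lies in [-0.5, -0.25]
p(-0.375) = 1.013672 > 0, so the root lies in [-0.5, -0.375]
p(-0.4375) = 0.4792 > 0, so the root lies in [-0.5, -0.4375]
p(-0.46875) = 0.1861 > 0, so the root lies in [-0.5, -0.46875]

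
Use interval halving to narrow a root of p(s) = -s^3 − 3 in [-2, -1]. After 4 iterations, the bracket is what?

[-1.5, -1.4375]

m = -1.5, p(m) = 0.375 (+); new bracket [-1.5, -1]
m = -1.25, p(m) = -1.046875 (−); new bracket [-1.5, -1.25]
m = -1.375, p(m) = -0.400391 (−); new bracket [-1.5, -1.375]
m = -1.4375, p(m) = -0.0295 (−); new bracket [-1.5, -1.4375]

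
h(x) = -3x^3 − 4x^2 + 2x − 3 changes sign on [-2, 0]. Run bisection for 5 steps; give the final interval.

[-2, -1.9375]

h(-1) = -6 < 0, so the root lies in [-2, -1]
h(-1.5) = -4.875 < 0, so the root lies in [-2, -1.5]
h(-1.75) = -2.671875 < 0, so the root lies in [-2, -1.75]
h(-1.875) = -1.0371 < 0, so the root lies in [-2, -1.875]
h(-1.9375) = -0.071 < 0, so the root lies in [-2, -1.9375]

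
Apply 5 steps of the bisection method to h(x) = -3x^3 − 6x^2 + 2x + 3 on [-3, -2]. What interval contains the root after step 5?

x = -2.5 gives h = 7.375, positive; keep [-2.5, -2]
x = -2.25 gives h = 2.296875, positive; keep [-2.25, -2]
x = -2.125 gives h = 0.443359, positive; keep [-2.125, -2]
x = -2.0625 gives h = -0.3274, negative; keep [-2.125, -2.0625]
x = -2.09375 gives h = 0.0454, positive; keep [-2.09375, -2.0625]

[-2.09375, -2.0625]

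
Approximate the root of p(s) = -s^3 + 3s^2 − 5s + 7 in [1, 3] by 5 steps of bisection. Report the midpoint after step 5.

m = 2, p(m) = 1 (+); new bracket [2, 3]
m = 2.5, p(m) = -2.375 (−); new bracket [2, 2.5]
m = 2.25, p(m) = -0.453125 (−); new bracket [2, 2.25]
m = 2.125, p(m) = 0.3262 (+); new bracket [2.125, 2.25]
m = 2.1875, p(m) = -0.0496 (−); new bracket [2.125, 2.1875]

2.1875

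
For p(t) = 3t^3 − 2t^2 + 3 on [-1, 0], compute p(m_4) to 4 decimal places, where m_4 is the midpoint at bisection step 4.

0.0706

t = -0.5 gives p = 2.125, positive; keep [-1, -0.5]
t = -0.75 gives p = 0.609375, positive; keep [-1, -0.75]
t = -0.875 gives p = -0.541016, negative; keep [-0.875, -0.75]
t = -0.8125 gives p = 0.0706, positive; keep [-0.875, -0.8125]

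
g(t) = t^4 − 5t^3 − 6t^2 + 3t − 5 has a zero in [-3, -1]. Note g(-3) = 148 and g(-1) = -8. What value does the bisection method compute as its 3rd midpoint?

-1.75

midpoint -2: g = 21 > 0 → [-2, -1]
midpoint -1.5: g = -1.0625 < 0 → [-2, -1.5]
midpoint -1.75: g = 7.550781 > 0 → [-1.75, -1.5]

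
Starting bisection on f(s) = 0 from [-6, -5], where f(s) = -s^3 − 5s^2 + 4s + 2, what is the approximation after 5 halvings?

midpoint -5.5: f = -4.875 < 0 → [-6, -5.5]
midpoint -5.75: f = 3.796875 > 0 → [-5.75, -5.5]
midpoint -5.625: f = -0.724609 < 0 → [-5.75, -5.625]
midpoint -5.6875: f = 1.489 > 0 → [-5.6875, -5.625]
midpoint -5.65625: f = 0.3705 > 0 → [-5.65625, -5.625]

-5.65625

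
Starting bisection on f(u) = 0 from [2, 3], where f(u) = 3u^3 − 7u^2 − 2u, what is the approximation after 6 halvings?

u = 2.5 gives f = -1.875, negative; keep [2.5, 3]
u = 2.75 gives f = 3.953125, positive; keep [2.5, 2.75]
u = 2.625 gives f = 0.779297, positive; keep [2.5, 2.625]
u = 2.5625 gives f = -0.6106, negative; keep [2.5625, 2.625]
u = 2.59375 gives f = 0.0684, positive; keep [2.5625, 2.59375]
u = 2.578125 gives f = -0.2751, negative; keep [2.578125, 2.59375]

2.578125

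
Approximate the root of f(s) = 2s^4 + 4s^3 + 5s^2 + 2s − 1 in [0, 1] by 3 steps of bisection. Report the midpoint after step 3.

0.375

s = 0.5 gives f = 1.875, positive; keep [0, 0.5]
s = 0.25 gives f = -0.117188, negative; keep [0.25, 0.5]
s = 0.375 gives f = 0.703613, positive; keep [0.25, 0.375]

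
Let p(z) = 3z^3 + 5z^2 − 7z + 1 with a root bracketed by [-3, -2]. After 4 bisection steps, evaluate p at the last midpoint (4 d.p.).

m = -2.5, p(m) = 2.875 (+); new bracket [-3, -2.5]
m = -2.75, p(m) = -4.328125 (−); new bracket [-2.75, -2.5]
m = -2.625, p(m) = -0.435547 (−); new bracket [-2.625, -2.5]
m = -2.5625, p(m) = 1.2903 (+); new bracket [-2.625, -2.5625]

1.2903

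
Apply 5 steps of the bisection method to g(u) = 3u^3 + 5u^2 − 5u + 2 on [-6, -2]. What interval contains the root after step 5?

[-2.5, -2.375]

m = -4, g(m) = -90 (−); new bracket [-4, -2]
m = -3, g(m) = -19 (−); new bracket [-3, -2]
m = -2.5, g(m) = -1.125 (−); new bracket [-2.5, -2]
m = -2.25, g(m) = 4.3906 (+); new bracket [-2.5, -2.25]
m = -2.375, g(m) = 1.8887 (+); new bracket [-2.5, -2.375]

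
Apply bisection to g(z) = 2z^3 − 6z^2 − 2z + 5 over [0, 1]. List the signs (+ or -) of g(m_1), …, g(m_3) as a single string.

++-

g(0.5) = 2.75 > 0, so the root lies in [0.5, 1]
g(0.75) = 0.96875 > 0, so the root lies in [0.75, 1]
g(0.875) = -0.003906 < 0, so the root lies in [0.75, 0.875]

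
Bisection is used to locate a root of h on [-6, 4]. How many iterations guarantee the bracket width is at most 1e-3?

Width after n steps is 10/2^n. Need 2^n ≥ 10/1e-3 = 10000.
2^13 = 8192 < 10000 ≤ 2^14 = 16384, so n = 14.

14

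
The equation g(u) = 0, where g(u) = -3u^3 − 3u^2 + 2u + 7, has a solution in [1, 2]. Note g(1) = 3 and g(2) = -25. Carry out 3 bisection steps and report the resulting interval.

[1.125, 1.25]

midpoint 1.5: g = -6.875 < 0 → [1, 1.5]
midpoint 1.25: g = -1.046875 < 0 → [1, 1.25]
midpoint 1.125: g = 1.181641 > 0 → [1.125, 1.25]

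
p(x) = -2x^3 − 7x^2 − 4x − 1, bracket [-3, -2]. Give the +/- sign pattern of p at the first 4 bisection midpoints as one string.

m = -2.5, p(m) = -3.5 (−); new bracket [-3, -2.5]
m = -2.75, p(m) = -1.34375 (−); new bracket [-3, -2.75]
m = -2.875, p(m) = 0.167969 (+); new bracket [-2.875, -2.75]
m = -2.8125, p(m) = -0.6265 (−); new bracket [-2.875, -2.8125]

--+-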